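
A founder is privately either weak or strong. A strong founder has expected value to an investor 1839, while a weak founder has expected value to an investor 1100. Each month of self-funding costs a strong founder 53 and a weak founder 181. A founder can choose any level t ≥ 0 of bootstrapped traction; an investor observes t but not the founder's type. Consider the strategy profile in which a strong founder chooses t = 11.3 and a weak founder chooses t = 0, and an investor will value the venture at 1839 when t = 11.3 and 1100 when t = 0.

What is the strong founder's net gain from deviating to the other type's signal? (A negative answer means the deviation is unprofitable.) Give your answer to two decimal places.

-140.10

Playing t = 11.3 the strong founder receives 1839 − 53 × 11.3 = 1240.1.
Deviating to t = 0 yields 1100 instead.
Gain from deviating: 1100 − 1240.1 = -140.10.
The gain is negative, so the strong type's incentive-compatibility constraint is satisfied.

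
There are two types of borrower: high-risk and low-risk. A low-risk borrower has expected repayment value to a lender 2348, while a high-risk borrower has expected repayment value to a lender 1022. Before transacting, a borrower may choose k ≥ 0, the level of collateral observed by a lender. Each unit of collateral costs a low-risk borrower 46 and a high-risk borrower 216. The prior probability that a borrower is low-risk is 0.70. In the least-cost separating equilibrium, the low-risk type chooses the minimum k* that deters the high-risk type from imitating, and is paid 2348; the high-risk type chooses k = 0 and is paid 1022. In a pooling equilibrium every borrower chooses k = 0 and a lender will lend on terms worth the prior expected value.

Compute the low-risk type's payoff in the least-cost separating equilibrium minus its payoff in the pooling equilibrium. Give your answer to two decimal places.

Least-cost separating signal: k* solves 1022 = 2348 − 216·k*, so k* = (2348 − 1022)/216 ≈ 6.1389.
Low-risk type's separating payoff: 2348 − 46 × k* = 2348 − 46 × (2348 − 1022)/216 = 2348 − 60996/216 ≈ 2065.6111.
Pooling payoff: 0.70 × 2348 + 0.30 × 1022 = 1950.2.
Difference: 2065.6111 − 1950.2 = 115.4111, i.e. 115.41 to two decimal places.
The low-risk type prefers to separate.

115.41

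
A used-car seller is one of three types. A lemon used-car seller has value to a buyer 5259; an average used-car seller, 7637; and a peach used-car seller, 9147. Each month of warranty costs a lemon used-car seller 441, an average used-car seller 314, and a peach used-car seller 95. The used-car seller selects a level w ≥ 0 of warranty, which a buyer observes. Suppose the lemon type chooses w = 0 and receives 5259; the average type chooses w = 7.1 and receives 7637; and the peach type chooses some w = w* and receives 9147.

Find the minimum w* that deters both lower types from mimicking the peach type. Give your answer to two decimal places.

11.91

Average type (on-path payoff 7637 − 314×7.1 = 5407.6) won't mimic when 5407.6 ≥ 9147 − 314·w*, i.e. w* ≥ 11.91.
Lemon type (on-path payoff 5259) won't mimic when 5259 ≥ 9147 − 441·w*, i.e. w* ≥ 8.82.
Both must hold, so w* = max(8.82, 11.91) = 11.91. The average type's constraint binds.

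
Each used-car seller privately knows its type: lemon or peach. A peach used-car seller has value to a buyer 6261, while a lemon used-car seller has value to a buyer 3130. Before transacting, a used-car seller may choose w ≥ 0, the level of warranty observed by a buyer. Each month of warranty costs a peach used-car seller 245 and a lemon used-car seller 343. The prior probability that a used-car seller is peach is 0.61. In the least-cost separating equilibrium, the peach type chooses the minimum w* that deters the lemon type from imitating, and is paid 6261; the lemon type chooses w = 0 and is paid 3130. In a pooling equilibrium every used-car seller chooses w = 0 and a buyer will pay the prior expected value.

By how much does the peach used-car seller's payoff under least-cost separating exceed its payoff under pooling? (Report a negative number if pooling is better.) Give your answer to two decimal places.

Least-cost separating signal: w* solves 3130 = 6261 − 343·w*, so w* = (6261 − 3130)/343 ≈ 9.1283.
Peach type's separating payoff: 6261 − 245 × w* = 6261 − 245 × (6261 − 3130)/343 = 6261 − 767095/343 ≈ 4024.5714.
Pooling payoff: 0.61 × 6261 + 0.39 × 3130 = 5039.91.
Difference: 4024.5714 − 5039.91 = -1015.3386, i.e. -1015.34 to two decimal places.
The peach type would prefer the pooling outcome.

-1015.34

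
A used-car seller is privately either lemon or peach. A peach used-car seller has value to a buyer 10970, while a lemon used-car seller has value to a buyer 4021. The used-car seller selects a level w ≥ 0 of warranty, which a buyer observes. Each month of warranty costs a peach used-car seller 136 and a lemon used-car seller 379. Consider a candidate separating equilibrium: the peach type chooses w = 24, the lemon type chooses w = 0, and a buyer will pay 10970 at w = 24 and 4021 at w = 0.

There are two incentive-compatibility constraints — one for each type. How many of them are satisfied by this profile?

2

Lemon type: stay at 0 → 4021; mimic → 10970 − 379 × 24 = 1874. IC holds (4021 ≥ 1874).
Peach type: signal → 10970 − 136 × 24 = 7706; deviate to 0 → 4021. IC holds (7706 ≥ 4021).
2 of 2 constraints hold, so this is a separating equilibrium.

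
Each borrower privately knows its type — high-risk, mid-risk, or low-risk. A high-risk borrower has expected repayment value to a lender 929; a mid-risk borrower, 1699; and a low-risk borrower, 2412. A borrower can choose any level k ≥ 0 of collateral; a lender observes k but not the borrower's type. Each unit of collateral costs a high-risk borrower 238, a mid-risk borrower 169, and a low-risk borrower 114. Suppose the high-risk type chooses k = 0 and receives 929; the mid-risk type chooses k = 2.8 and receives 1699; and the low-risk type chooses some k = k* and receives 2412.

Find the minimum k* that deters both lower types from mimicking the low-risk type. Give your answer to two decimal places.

Mid-risk type (on-path payoff 1699 − 169×2.8 = 1225.8) won't mimic when 1225.8 ≥ 2412 − 169·k*, i.e. k* ≥ 7.02.
High-risk type (on-path payoff 929) won't mimic when 929 ≥ 2412 − 238·k*, i.e. k* ≥ 6.23.
Both must hold, so k* = max(6.23, 7.02) = 7.02. The mid-risk type's constraint binds.

7.02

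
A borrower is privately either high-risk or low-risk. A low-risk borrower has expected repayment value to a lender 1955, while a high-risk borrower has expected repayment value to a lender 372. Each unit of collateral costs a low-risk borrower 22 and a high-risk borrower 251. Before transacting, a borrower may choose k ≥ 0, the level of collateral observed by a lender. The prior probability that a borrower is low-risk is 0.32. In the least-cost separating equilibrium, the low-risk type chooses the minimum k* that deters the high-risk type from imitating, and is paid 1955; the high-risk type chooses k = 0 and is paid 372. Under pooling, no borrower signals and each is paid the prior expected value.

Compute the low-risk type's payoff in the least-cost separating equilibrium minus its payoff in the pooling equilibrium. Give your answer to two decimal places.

937.69

Least-cost separating signal: k* solves 372 = 1955 − 251·k*, so k* = (1955 − 372)/251 ≈ 6.3068.
Low-risk type's separating payoff: 1955 − 22 × k* = 1955 − 22 × (1955 − 372)/251 = 1955 − 34826/251 ≈ 1816.2510.
Pooling payoff: 0.32 × 1955 + 0.68 × 372 = 878.56.
Difference: 1816.2510 − 878.56 = 937.691, i.e. 937.69 to two decimal places.
The low-risk type prefers to separate.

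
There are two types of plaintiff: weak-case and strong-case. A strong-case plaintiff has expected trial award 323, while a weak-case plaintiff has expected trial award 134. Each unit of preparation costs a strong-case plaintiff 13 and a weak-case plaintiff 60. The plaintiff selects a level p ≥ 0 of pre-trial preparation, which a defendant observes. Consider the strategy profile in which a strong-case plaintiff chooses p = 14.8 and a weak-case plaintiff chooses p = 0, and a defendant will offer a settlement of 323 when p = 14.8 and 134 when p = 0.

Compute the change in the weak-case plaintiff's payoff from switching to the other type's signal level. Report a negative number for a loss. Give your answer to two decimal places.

Playing p = 0 the weak-case plaintiff receives 134.
Deviating to p = 14.8 brings payment 323 at cost 60 × 14.8 = 888, netting -565.
Gain from deviating: -565 − 134 = -699.00.
The gain is negative, so the weak-case type's incentive-compatibility constraint is satisfied.

-699.00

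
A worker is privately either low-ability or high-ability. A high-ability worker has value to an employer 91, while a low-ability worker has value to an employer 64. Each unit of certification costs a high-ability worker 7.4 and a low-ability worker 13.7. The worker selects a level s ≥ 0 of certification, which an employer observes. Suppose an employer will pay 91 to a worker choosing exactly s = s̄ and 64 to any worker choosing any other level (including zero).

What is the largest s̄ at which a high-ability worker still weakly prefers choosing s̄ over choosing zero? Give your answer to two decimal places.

Choosing s̄ yields the high-ability type 91 − 7.4·s̄; choosing zero yields 64.
The high-ability type is indifferent at 91 − 7.4·s̄ = 64, i.e. s̄ = (91 − 64) / 7.4 ≈ 3.65.
For any s̄ above 3.65 the high-ability type would rather pool at zero, so separation collapses.

3.65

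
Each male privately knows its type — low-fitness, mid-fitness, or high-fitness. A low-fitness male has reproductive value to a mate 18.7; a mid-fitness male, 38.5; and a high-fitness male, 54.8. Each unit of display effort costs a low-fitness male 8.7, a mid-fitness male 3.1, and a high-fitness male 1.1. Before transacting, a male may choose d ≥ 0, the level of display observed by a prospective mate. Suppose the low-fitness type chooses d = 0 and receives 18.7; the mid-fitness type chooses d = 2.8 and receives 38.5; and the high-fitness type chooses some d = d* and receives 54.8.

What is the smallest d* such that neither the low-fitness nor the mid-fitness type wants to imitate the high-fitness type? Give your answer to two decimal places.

Low-fitness type (on-path payoff 18.7) won't mimic when 18.7 ≥ 54.8 − 8.7·d*, i.e. d* ≥ 4.15.
Mid-fitness type (on-path payoff 38.5 − 3.1×2.8 = 29.82) won't mimic when 29.82 ≥ 54.8 − 3.1·d*, i.e. d* ≥ 8.06.
Both must hold, so d* = max(4.15, 8.06) = 8.06. The mid-fitness type's constraint binds.

8.06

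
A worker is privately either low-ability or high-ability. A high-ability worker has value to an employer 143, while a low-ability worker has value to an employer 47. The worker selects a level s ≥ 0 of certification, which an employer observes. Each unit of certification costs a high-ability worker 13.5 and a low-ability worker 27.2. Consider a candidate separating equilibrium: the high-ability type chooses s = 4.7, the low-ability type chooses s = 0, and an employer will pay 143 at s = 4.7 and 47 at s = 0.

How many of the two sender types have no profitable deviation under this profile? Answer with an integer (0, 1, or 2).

Low-ability type: stay at 0 → 47; mimic → 143 − 27.2 × 4.7 = 15.16. IC holds (47 ≥ 15.16).
High-ability type: signal → 143 − 13.5 × 4.7 = 79.55; deviate to 0 → 47. IC holds (79.55 ≥ 47).
2 of 2 constraints hold, so this is a separating equilibrium.

2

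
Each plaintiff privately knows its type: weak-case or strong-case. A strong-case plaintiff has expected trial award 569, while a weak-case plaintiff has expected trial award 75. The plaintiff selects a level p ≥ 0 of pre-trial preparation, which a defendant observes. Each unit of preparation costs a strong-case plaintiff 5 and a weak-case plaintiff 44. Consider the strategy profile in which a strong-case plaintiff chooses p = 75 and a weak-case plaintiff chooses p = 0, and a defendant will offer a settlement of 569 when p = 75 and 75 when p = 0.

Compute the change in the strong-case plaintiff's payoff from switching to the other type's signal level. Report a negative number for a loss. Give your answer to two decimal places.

-119.00

Playing p = 75 the strong-case plaintiff receives 569 − 5 × 75 = 194.
Deviating to p = 0 yields 75 instead.
Gain from deviating: 75 − 194 = -119.00.
The gain is negative, so the strong-case type's incentive-compatibility constraint is satisfied.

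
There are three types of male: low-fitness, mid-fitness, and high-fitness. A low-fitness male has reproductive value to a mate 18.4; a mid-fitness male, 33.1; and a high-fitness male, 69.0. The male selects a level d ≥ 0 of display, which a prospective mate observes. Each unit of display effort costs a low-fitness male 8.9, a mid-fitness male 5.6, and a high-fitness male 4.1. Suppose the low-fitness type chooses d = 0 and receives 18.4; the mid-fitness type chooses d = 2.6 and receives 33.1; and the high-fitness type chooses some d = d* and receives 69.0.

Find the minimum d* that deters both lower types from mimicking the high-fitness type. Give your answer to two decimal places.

Low-fitness type (on-path payoff 18.4) won't mimic when 18.4 ≥ 69.0 − 8.9·d*, i.e. d* ≥ 5.69.
Mid-fitness type (on-path payoff 33.1 − 5.6×2.6 = 18.54) won't mimic when 18.54 ≥ 69.0 − 5.6·d*, i.e. d* ≥ 9.01.
Both must hold, so d* = max(5.69, 9.01) = 9.01. The mid-fitness type's constraint binds.

9.01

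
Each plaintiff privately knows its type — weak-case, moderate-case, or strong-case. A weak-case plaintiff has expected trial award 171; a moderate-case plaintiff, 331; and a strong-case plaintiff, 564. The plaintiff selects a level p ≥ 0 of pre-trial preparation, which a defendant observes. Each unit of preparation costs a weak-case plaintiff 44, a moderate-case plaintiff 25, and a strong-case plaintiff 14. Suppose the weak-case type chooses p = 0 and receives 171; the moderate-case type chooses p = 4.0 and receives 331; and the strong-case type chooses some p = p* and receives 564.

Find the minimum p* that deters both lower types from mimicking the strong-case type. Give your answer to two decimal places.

Moderate-case type (on-path payoff 331 − 25×4.0 = 231) won't mimic when 231 ≥ 564 − 25·p*, i.e. p* ≥ 13.32.
Weak-case type (on-path payoff 171) won't mimic when 171 ≥ 564 − 44·p*, i.e. p* ≥ 8.93.
Both must hold, so p* = max(8.93, 13.32) = 13.32. The moderate-case type's constraint binds.

13.32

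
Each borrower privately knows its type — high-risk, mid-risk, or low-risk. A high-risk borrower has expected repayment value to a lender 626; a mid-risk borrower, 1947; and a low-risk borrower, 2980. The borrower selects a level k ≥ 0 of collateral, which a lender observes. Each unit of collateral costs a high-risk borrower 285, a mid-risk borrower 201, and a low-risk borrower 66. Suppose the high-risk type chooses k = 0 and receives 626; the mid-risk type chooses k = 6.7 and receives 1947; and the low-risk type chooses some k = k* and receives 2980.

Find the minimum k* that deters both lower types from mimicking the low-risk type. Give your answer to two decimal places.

11.84

Mid-risk type (on-path payoff 1947 − 201×6.7 = 600.3) won't mimic when 600.3 ≥ 2980 − 201·k*, i.e. k* ≥ 11.84.
High-risk type (on-path payoff 626) won't mimic when 626 ≥ 2980 − 285·k*, i.e. k* ≥ 8.26.
Both must hold, so k* = max(8.26, 11.84) = 11.84. The mid-risk type's constraint binds.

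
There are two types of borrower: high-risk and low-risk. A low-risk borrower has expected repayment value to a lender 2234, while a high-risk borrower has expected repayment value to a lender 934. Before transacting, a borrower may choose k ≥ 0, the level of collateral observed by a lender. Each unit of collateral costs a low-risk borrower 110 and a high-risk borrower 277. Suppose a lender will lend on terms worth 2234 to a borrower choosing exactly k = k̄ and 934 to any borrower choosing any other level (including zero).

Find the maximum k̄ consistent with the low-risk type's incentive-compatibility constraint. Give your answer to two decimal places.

Choosing k̄ yields the low-risk type 2234 − 110·k̄; choosing zero yields 934.
The low-risk type is indifferent at 2234 − 110·k̄ = 934, i.e. k̄ = (2234 − 934) / 110 ≈ 11.82.
For any k̄ above 11.82 the low-risk type would rather pool at zero, so separation collapses.

11.82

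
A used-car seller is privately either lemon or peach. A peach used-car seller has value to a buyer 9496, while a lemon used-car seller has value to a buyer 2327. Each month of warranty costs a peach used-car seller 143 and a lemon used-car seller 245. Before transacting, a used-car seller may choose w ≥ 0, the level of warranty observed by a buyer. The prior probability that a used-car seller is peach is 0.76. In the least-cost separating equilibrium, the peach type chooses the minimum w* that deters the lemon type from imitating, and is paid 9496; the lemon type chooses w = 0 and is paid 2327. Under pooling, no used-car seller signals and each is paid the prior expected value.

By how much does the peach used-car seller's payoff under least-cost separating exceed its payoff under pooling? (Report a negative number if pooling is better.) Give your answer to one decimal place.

-2463.8

Least-cost separating signal: w* solves 2327 = 9496 − 245·w*, so w* = (9496 − 2327)/245 ≈ 29.2612.
Peach type's separating payoff: 9496 − 143 × w* = 9496 − 143 × (9496 − 2327)/245 = 9496 − 1025167/245 ≈ 5311.645.
Pooling payoff: 0.76 × 9496 + 0.24 × 2327 = 7775.44.
Difference: 5311.645 − 7775.44 = -2463.795, i.e. -2463.8 to one decimal place.
The peach type would prefer the pooling outcome.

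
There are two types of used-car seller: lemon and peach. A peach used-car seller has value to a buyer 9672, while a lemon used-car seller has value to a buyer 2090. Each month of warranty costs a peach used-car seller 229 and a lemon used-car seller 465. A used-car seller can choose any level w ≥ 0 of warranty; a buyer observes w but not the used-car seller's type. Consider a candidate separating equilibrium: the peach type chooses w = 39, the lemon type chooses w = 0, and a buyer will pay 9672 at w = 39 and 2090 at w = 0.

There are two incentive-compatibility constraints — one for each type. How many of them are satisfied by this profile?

1

Lemon type: stay at 0 → 2090; mimic → 9672 − 465 × 39 = -8463. IC holds (2090 ≥ -8463).
Peach type: signal → 9672 − 229 × 39 = 741; deviate to 0 → 2090. IC fails (741 < 2090).
1 of 2 constraints hold, so this profile is not an equilibrium.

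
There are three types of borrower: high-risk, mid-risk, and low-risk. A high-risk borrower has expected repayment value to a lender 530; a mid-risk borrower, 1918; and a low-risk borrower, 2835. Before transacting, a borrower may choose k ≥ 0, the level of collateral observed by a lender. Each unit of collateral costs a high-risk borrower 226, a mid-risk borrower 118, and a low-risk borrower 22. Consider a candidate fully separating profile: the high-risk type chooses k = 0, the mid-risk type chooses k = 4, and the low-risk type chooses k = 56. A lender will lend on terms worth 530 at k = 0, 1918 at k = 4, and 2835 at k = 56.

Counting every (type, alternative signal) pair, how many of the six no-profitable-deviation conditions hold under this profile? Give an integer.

4

High-risk (own payoff 530): to k=4 gives 1918 − 226×4 = 1014 → profitable ✗; to k=56 gives 2835 − 226×56 = -9821 → no gain ✓.
Low-risk (own payoff 2835 − 22×56 = 1603): to k=0 gives 530 → no gain ✓; to k=4 gives 1918 − 22×4 = 1830 → profitable ✗.
Mid-risk (own payoff 1918 − 118×4 = 1446): to k=0 gives 530 → no gain ✓; to k=56 gives 2835 − 118×56 = -3773 → no gain ✓.
4 of the 6 constraints hold; not an equilibrium.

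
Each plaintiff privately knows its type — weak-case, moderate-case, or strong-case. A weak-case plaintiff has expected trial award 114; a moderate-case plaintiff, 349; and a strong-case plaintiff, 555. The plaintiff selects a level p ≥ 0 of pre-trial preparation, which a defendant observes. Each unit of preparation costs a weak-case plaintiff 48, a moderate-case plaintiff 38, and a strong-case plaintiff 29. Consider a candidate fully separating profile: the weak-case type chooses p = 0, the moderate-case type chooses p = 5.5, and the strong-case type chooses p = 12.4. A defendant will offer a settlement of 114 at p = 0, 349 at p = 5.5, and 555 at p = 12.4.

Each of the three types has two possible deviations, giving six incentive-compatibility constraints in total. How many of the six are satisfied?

Weak-case (own payoff 114): to p=5.5 gives 349 − 48×5.5 = 85 → no gain ✓; to p=12.4 gives 555 − 48×12.4 = -40.2 → no gain ✓.
Moderate-case (own payoff 349 − 38×5.5 = 140): to p=0 gives 114 → no gain ✓; to p=12.4 gives 555 − 38×12.4 = 83.8 → no gain ✓.
Strong-case (own payoff 555 − 29×12.4 = 195.4): to p=0 gives 114 → no gain ✓; to p=5.5 gives 349 − 29×5.5 = 189.5 → no gain ✓.
6 of the 6 constraints hold; this profile is a separating equilibrium.

6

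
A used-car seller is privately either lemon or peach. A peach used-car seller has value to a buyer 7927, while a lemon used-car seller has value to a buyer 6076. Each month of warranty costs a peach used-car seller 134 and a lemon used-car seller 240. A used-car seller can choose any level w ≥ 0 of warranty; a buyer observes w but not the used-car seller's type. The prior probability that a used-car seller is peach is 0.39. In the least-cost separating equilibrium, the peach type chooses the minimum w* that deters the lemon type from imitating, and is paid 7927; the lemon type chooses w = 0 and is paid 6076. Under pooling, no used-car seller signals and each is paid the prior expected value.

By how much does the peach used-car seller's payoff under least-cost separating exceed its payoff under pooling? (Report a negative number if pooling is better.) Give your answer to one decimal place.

Least-cost separating signal: w* solves 6076 = 7927 − 240·w*, so w* = (7927 − 6076)/240 = 7.7125.
Peach type's separating payoff: 7927 − 134 × w* = 7927 − 134 × (7927 − 6076)/240 = 7927 − 248034/240 = 6893.525.
Pooling payoff: 0.39 × 7927 + 0.61 × 6076 = 6797.89.
Difference: 6893.525 − 6797.89 = 95.635, i.e. 95.6 to one decimal place.
The peach type prefers to separate.

95.6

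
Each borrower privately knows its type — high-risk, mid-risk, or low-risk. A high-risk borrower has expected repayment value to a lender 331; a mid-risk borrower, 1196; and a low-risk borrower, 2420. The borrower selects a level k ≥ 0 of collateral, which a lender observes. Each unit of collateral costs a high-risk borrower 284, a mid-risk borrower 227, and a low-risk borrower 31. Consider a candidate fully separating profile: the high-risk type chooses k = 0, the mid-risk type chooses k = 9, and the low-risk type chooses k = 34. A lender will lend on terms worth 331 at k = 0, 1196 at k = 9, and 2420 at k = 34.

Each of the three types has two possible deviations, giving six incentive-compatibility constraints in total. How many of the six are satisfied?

5

Low-risk (own payoff 2420 − 31×34 = 1366): to k=0 gives 331 → no gain ✓; to k=9 gives 1196 − 31×9 = 917 → no gain ✓.
High-risk (own payoff 331): to k=9 gives 1196 − 284×9 = -1360 → no gain ✓; to k=34 gives 2420 − 284×34 = -7236 → no gain ✓.
Mid-risk (own payoff 1196 − 227×9 = -847): to k=0 gives 331 → profitable ✗; to k=34 gives 2420 − 227×34 = -5298 → no gain ✓.
5 of the 6 constraints hold; not an equilibrium.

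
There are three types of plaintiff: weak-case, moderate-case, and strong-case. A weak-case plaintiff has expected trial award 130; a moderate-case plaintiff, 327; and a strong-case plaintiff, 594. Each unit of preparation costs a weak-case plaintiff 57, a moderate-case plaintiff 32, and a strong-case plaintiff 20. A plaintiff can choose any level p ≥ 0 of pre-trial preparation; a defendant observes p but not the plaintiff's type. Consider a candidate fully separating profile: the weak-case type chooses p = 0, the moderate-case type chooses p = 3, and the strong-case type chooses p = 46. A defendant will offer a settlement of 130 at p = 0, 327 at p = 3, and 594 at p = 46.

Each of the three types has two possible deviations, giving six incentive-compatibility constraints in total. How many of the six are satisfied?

Strong-case (own payoff 594 − 20×46 = -326): to p=0 gives 130 → profitable ✗; to p=3 gives 327 − 20×3 = 267 → profitable ✗.
Moderate-case (own payoff 327 − 32×3 = 231): to p=0 gives 130 → no gain ✓; to p=46 gives 594 − 32×46 = -878 → no gain ✓.
Weak-case (own payoff 130): to p=3 gives 327 − 57×3 = 156 → profitable ✗; to p=46 gives 594 − 57×46 = -2028 → no gain ✓.
3 of the 6 constraints hold; not an equilibrium.

3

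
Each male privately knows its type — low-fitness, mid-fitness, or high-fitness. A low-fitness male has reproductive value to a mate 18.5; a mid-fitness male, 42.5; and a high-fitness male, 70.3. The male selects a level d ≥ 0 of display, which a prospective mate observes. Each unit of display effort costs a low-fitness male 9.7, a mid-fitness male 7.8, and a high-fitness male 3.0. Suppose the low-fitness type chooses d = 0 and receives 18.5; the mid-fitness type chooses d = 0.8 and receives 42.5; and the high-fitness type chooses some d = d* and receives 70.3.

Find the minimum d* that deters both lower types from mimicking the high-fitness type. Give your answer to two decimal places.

5.34

Low-fitness type (on-path payoff 18.5) won't mimic when 18.5 ≥ 70.3 − 9.7·d*, i.e. d* ≥ 5.34.
Mid-fitness type (on-path payoff 42.5 − 7.8×0.8 = 36.26) won't mimic when 36.26 ≥ 70.3 − 7.8·d*, i.e. d* ≥ 4.36.
Both must hold, so d* = max(5.34, 4.36) = 5.34. The low-fitness type's constraint binds.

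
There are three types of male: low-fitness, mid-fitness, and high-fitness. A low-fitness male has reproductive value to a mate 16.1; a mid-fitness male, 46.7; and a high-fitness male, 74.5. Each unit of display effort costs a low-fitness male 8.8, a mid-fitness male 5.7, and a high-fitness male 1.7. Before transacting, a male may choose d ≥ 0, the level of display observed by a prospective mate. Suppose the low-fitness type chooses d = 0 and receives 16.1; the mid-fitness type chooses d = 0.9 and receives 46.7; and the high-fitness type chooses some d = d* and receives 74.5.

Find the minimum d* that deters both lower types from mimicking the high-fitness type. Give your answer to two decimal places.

Mid-fitness type (on-path payoff 46.7 − 5.7×0.9 = 41.57) won't mimic when 41.57 ≥ 74.5 − 5.7·d*, i.e. d* ≥ 5.78.
Low-fitness type (on-path payoff 16.1) won't mimic when 16.1 ≥ 74.5 − 8.8·d*, i.e. d* ≥ 6.64.
Both must hold, so d* = max(6.64, 5.78) = 6.64. The low-fitness type's constraint binds.

6.64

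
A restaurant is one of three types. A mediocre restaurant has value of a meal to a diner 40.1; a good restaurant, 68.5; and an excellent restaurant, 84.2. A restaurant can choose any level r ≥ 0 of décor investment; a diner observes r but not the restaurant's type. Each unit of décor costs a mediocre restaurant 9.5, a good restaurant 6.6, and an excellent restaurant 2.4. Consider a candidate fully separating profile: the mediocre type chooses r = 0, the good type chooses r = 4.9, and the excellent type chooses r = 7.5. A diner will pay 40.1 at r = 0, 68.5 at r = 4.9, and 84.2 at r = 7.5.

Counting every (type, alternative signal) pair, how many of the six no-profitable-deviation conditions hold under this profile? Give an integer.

5

Good (own payoff 68.5 − 6.6×4.9 = 36.16): to r=0 gives 40.1 → profitable ✗; to r=7.5 gives 84.2 − 6.6×7.5 = 34.7 → no gain ✓.
Mediocre (own payoff 40.1): to r=4.9 gives 68.5 − 9.5×4.9 = 21.95 → no gain ✓; to r=7.5 gives 84.2 − 9.5×7.5 = 12.95 → no gain ✓.
Excellent (own payoff 84.2 − 2.4×7.5 = 66.2): to r=0 gives 40.1 → no gain ✓; to r=4.9 gives 68.5 − 2.4×4.9 = 56.74 → no gain ✓.
5 of the 6 constraints hold; not an equilibrium.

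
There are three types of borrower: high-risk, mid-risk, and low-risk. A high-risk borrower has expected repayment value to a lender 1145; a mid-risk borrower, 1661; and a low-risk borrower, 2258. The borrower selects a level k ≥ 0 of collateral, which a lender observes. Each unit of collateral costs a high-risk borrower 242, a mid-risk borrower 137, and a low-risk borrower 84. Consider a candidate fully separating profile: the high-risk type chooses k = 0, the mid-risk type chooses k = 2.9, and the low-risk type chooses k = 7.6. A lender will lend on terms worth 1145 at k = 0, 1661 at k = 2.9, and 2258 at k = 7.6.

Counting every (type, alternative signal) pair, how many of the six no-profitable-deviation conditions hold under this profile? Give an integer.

Low-risk (own payoff 2258 − 84×7.6 = 1619.6): to k=0 gives 1145 → no gain ✓; to k=2.9 gives 1661 − 84×2.9 = 1417.4 → no gain ✓.
High-risk (own payoff 1145): to k=2.9 gives 1661 − 242×2.9 = 959.2 → no gain ✓; to k=7.6 gives 2258 − 242×7.6 = 418.8 → no gain ✓.
Mid-risk (own payoff 1661 − 137×2.9 = 1263.7): to k=0 gives 1145 → no gain ✓; to k=7.6 gives 2258 − 137×7.6 = 1216.8 → no gain ✓.
6 of the 6 constraints hold; this profile is a separating equilibrium.

6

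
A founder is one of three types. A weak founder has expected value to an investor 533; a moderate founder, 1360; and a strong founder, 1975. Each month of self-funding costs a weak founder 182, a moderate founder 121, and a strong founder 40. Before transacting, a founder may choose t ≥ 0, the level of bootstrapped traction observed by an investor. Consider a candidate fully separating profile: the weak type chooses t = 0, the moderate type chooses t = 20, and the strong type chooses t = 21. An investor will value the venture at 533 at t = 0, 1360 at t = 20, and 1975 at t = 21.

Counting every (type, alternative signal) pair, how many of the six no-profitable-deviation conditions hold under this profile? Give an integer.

Strong (own payoff 1975 − 40×21 = 1135): to t=0 gives 533 → no gain ✓; to t=20 gives 1360 − 40×20 = 560 → no gain ✓.
Moderate (own payoff 1360 − 121×20 = -1060): to t=0 gives 533 → profitable ✗; to t=21 gives 1975 − 121×21 = -566 → profitable ✗.
Weak (own payoff 533): to t=20 gives 1360 − 182×20 = -2280 → no gain ✓; to t=21 gives 1975 − 182×21 = -1847 → no gain ✓.
4 of the 6 constraints hold; not an equilibrium.

4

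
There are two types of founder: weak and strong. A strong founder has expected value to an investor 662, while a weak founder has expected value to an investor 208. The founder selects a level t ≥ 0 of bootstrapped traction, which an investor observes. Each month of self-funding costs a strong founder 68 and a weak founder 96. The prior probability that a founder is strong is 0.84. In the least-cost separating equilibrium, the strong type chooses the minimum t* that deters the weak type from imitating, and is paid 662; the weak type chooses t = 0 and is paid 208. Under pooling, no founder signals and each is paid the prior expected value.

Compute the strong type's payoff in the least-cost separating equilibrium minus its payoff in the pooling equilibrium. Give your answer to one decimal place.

Least-cost separating signal: t* solves 208 = 662 − 96·t*, so t* = (662 − 208)/96 ≈ 4.7292.
Strong type's separating payoff: 662 − 68 × t* = 662 − 68 × (662 − 208)/96 = 662 − 30872/96 ≈ 340.417.
Pooling payoff: 0.84 × 662 + 0.16 × 208 = 589.36.
Difference: 340.417 − 589.36 = -248.943, i.e. -248.9 to one decimal place.
The strong type would prefer the pooling outcome.

-248.9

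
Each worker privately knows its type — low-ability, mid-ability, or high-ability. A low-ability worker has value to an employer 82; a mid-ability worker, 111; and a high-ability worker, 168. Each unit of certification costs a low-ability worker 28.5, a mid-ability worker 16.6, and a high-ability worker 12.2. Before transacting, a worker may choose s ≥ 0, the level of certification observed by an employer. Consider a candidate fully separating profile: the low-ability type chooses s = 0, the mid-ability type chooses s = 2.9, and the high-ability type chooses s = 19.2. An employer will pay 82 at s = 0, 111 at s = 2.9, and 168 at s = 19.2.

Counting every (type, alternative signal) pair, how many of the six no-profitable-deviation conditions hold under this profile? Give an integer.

3

Low-ability (own payoff 82): to s=2.9 gives 111 − 28.5×2.9 = 28.35 → no gain ✓; to s=19.2 gives 168 − 28.5×19.2 = -379.2 → no gain ✓.
High-ability (own payoff 168 − 12.2×19.2 = -66.24): to s=0 gives 82 → profitable ✗; to s=2.9 gives 111 − 12.2×2.9 = 75.62 → profitable ✗.
Mid-ability (own payoff 111 − 16.6×2.9 = 62.86): to s=0 gives 82 → profitable ✗; to s=19.2 gives 168 − 16.6×19.2 = -150.72 → no gain ✓.
3 of the 6 constraints hold; not an equilibrium.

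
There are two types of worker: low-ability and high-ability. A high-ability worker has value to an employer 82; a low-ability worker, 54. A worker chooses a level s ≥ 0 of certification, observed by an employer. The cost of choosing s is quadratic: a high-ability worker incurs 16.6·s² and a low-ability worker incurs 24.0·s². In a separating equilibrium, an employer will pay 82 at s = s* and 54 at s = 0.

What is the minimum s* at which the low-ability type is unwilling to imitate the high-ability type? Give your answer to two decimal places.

The low-ability type at s = 0 receives 54; imitating at s* yields 82 − 24.0·s*².
Indifference: 54 = 82 − 24.0·s*², so s*² = (82 − 54) / 24.0 ≈ 1.1667.
s* = √1.1667 ≈ 1.08.

1.08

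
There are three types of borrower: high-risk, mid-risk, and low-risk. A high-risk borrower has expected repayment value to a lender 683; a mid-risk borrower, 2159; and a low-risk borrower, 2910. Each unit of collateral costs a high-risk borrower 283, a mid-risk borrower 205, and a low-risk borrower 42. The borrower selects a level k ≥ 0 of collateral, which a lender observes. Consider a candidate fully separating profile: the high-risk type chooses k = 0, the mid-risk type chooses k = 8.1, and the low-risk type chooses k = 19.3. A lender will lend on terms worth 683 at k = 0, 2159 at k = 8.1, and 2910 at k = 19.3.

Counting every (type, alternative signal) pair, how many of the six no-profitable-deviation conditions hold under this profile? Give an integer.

High-risk (own payoff 683): to k=8.1 gives 2159 − 283×8.1 = -133.3 → no gain ✓; to k=19.3 gives 2910 − 283×19.3 = -2551.9 → no gain ✓.
Low-risk (own payoff 2910 − 42×19.3 = 2099.4): to k=0 gives 683 → no gain ✓; to k=8.1 gives 2159 − 42×8.1 = 1818.8 → no gain ✓.
Mid-risk (own payoff 2159 − 205×8.1 = 498.5): to k=0 gives 683 → profitable ✗; to k=19.3 gives 2910 − 205×19.3 = -1046.5 → no gain ✓.
5 of the 6 constraints hold; not an equilibrium.

5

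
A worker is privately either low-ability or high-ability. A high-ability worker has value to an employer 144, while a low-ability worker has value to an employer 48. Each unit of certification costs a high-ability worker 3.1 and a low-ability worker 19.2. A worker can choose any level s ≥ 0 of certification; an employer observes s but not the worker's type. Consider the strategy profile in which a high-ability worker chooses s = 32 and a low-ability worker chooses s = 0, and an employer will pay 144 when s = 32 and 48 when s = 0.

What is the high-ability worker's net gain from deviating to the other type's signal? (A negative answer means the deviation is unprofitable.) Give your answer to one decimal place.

3.2

Playing s = 32 the high-ability worker receives 144 − 3.1 × 32 = 44.8.
Deviating to s = 0 yields 48 instead.
Gain from deviating: 48 − 44.8 = 3.2.
The gain is positive, so the high-ability type's incentive-compatibility constraint is violated — this profile is not a separating equilibrium.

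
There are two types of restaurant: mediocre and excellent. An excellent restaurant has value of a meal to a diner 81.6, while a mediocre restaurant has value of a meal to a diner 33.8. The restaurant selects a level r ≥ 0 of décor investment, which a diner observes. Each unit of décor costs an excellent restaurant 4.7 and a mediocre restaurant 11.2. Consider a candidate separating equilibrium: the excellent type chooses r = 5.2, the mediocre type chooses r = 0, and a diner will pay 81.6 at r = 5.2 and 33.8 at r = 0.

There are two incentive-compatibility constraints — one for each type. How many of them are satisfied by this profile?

2

Mediocre type: stay at 0 → 33.8; mimic → 81.6 − 11.2 × 5.2 = 23.36. IC holds (33.8 ≥ 23.36).
Excellent type: signal → 81.6 − 4.7 × 5.2 = 57.16; deviate to 0 → 33.8. IC holds (57.16 ≥ 33.8).
2 of 2 constraints hold, so this is a separating equilibrium.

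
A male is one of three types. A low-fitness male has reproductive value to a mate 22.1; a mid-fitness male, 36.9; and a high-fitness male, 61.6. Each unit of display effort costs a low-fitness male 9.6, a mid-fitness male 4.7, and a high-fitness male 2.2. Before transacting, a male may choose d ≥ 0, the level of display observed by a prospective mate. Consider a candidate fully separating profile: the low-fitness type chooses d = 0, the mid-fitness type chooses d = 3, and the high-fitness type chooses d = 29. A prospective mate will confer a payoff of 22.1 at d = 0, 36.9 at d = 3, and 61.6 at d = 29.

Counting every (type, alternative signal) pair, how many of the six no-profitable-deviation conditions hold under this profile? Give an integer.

High-fitness (own payoff 61.6 − 2.2×29 = -2.2): to d=0 gives 22.1 → profitable ✗; to d=3 gives 36.9 − 2.2×3 = 30.3 → profitable ✗.
Mid-fitness (own payoff 36.9 − 4.7×3 = 22.8): to d=0 gives 22.1 → no gain ✓; to d=29 gives 61.6 − 4.7×29 = -74.7 → no gain ✓.
Low-fitness (own payoff 22.1): to d=3 gives 36.9 − 9.6×3 = 8.1 → no gain ✓; to d=29 gives 61.6 − 9.6×29 = -216.8 → no gain ✓.
4 of the 6 constraints hold; not an equilibrium.

4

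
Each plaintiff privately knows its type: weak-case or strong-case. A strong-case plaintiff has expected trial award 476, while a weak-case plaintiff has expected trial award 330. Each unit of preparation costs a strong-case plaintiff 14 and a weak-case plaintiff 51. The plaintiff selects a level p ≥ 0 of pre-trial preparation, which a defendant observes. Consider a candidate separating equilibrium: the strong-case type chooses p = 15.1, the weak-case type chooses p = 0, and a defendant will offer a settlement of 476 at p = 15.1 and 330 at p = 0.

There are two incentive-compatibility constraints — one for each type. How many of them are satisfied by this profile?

Weak-case type: stay at 0 → 330; mimic → 476 − 51 × 15.1 = -294.1. IC holds (330 ≥ -294.1).
Strong-case type: signal → 476 − 14 × 15.1 = 264.6; deviate to 0 → 330. IC fails (264.6 < 330).
1 of 2 constraints hold, so this profile is not an equilibrium.

1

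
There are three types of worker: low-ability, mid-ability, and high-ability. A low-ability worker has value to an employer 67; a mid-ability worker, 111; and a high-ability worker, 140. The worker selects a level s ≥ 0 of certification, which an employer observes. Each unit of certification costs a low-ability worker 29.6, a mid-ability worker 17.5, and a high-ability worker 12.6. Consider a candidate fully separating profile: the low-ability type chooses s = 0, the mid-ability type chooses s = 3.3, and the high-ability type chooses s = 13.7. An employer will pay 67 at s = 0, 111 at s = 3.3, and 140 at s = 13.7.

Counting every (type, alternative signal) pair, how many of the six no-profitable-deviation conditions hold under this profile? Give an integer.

Mid-ability (own payoff 111 − 17.5×3.3 = 53.25): to s=0 gives 67 → profitable ✗; to s=13.7 gives 140 − 17.5×13.7 = -99.75 → no gain ✓.
Low-ability (own payoff 67): to s=3.3 gives 111 − 29.6×3.3 = 13.32 → no gain ✓; to s=13.7 gives 140 − 29.6×13.7 = -265.52 → no gain ✓.
High-ability (own payoff 140 − 12.6×13.7 = -32.62): to s=0 gives 67 → profitable ✗; to s=3.3 gives 111 − 12.6×3.3 = 69.42 → profitable ✗.
3 of the 6 constraints hold; not an equilibrium.

3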